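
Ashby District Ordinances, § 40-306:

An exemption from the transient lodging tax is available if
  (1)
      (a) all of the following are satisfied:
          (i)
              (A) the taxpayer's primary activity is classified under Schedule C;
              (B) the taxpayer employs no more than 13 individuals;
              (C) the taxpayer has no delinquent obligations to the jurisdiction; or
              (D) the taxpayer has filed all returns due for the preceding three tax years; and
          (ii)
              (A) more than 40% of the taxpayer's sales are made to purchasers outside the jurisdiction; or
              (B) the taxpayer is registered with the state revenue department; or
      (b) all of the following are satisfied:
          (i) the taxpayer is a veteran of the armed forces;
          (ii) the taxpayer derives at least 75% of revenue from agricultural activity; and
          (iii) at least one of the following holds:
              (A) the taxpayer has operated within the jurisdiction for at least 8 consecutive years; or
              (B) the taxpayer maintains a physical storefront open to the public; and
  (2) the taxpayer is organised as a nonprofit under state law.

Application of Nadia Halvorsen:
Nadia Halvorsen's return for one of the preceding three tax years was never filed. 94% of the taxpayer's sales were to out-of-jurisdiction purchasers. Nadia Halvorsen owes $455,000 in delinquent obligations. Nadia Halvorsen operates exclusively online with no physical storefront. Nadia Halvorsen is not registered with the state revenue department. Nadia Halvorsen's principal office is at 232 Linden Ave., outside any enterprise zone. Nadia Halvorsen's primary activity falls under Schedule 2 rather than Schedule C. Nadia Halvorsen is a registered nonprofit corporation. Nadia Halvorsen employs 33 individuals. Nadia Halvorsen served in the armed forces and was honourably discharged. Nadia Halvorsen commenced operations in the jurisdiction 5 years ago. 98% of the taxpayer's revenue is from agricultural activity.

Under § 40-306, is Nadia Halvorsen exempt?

No — not exempt.

(A) Schedule C activity — fails.
(B) ≤ 13 employees — not satisfied.
(C) no delinquency — not met.
(D) returns current — not met.
So (i) is not satisfied (F OR F OR F OR F).
(A) >40% out-of-jur. sales — satisfied.
(B) state-registered — not met.
(ii): T OR F → true.
(a) = F AND T = false.
(i) veteran — satisfied.
(ii) ≥75% agricultural — met.
(A) ≥ 8 yrs in jurisdiction — not met.
(B) has storefront — not satisfied.
(iii) = F OR F = false.
(b) = T AND T AND F = false.
(1) = F OR F = false.
(2) nonprofit — holds.
Overall = F AND T = false.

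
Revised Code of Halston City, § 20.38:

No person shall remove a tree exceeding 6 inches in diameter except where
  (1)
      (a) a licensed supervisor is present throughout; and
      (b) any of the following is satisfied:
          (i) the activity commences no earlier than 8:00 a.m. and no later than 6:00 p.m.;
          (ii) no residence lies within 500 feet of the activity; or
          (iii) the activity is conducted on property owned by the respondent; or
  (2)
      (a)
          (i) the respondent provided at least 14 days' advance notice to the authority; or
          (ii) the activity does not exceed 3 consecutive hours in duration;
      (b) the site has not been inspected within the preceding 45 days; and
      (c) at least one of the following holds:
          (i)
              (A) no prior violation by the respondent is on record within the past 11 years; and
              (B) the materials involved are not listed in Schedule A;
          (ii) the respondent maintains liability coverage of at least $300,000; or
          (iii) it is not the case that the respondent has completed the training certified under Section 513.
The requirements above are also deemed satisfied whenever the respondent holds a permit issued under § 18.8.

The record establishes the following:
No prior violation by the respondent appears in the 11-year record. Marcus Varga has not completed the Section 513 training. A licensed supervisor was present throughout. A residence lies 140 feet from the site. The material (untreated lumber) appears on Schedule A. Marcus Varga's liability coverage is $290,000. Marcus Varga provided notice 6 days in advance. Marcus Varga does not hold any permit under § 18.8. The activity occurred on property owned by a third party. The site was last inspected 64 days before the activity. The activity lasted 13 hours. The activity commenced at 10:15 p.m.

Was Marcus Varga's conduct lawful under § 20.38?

(a) supervisor present — met.
(i) start within hours — not satisfied.
(ii) no residence in 500 ft — not satisfied.
(iii) own property — not met.
(b): F OR F OR F → false.
(1) = T AND F = false.
(i) ≥14 days' notice — fails.
(ii) ≤ 3 hrs duration — not met.
(a): F OR F → false.
(b) not (site inspected) — met.
(A) no prior violation — met.
(B) not (Schedule A material) — not met.
(i) = T AND F = false.
(ii) coverage ≥ $300,000 — not satisfied.
(iii) not (training certified) — satisfied.
(c): F OR F OR T → true.
(2) = F AND T AND T = false.
Overall = F OR F = false.
Exception (holds permit) — not satisfied.
Result: main false OR exception false → false.

No — unlawful.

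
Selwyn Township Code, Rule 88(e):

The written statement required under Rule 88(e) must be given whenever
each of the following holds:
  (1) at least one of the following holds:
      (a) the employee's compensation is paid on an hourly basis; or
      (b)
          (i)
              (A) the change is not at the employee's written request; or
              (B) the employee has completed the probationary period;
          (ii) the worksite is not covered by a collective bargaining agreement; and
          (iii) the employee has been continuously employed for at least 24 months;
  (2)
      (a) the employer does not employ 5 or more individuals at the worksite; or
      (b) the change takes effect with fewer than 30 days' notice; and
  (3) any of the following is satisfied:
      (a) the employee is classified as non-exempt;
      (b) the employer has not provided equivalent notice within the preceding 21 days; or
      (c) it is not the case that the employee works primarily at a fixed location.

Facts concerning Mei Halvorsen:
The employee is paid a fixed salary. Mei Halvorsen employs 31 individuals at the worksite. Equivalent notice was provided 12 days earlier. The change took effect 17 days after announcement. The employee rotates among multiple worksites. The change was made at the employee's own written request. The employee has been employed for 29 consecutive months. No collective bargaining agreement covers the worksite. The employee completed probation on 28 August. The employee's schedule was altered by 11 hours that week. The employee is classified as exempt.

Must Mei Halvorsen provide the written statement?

(a) hourly-paid — not met.
(A) not employee-requested — fails.
(B) past probation — met.
(i) = F OR T = true.
(ii) no CBA — satisfied.
(iii) tenure ≥ 24 mo. — satisfied.
(b) = T AND T AND T = true.
(1) = F OR T = true.
(a) not (≥ 5 at site) — fails.
(b) < 30 days' notice — satisfied.
So (2) is satisfied (F OR T).
(a) non-exempt — not satisfied.
(b) no recent notice — not met.
(c) not (fixed location) — holds.
(3) = F OR F OR T = true.
So Overall is satisfied (T AND T AND T).

Yes — required.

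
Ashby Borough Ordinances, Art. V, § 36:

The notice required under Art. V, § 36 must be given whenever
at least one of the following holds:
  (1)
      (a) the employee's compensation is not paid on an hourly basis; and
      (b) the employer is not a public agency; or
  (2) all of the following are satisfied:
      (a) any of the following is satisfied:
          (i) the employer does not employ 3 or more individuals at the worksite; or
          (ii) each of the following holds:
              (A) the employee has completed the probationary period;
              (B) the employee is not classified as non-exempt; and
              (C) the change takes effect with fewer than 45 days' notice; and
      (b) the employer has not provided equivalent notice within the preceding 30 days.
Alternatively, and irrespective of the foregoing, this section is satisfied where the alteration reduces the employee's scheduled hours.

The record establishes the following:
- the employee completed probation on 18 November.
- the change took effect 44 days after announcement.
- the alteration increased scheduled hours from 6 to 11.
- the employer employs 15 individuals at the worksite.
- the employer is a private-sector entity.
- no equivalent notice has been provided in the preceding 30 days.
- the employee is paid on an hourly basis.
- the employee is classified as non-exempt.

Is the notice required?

No — not required.

(a) not (hourly-paid) — not met.
(b) not (public agency) — met.
So (1) is not satisfied (F AND T).
(i) not (≥ 3 at site) — not satisfied.
(A) past probation — met.
(B) not (non-exempt) — not satisfied.
(C) < 45 days' notice — satisfied.
(ii): T AND F AND T → false.
So (a) is not satisfied (F OR F).
(b) no recent notice — holds.
(2) = F AND T = false.
Overall = F OR F = false.
Exception (hours reduced) — not satisfied.
Result: main false OR exception false → false.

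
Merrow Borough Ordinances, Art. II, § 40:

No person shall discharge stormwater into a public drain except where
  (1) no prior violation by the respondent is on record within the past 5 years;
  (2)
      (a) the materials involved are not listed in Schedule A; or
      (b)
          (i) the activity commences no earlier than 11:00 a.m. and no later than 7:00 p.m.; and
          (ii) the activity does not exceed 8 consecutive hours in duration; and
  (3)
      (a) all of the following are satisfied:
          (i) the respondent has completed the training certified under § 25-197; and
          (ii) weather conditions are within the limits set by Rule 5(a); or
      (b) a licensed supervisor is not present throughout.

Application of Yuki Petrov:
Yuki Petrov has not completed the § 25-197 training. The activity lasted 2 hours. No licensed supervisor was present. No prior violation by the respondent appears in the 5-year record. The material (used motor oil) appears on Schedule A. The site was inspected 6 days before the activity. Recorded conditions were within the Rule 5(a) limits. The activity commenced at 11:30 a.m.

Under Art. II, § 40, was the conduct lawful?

(1) no prior violation — satisfied.
(a) not (Schedule A material) — not satisfied.
(i) start within hours — met.
(ii) ≤ 8 hrs duration — met.
So (b) is satisfied (T AND T).
So (2) is satisfied (F OR T).
(i) training certified — not met.
(ii) weather ok — holds.
So (a) is not satisfied (F AND T).
(b) not (supervisor present) — satisfied.
(3): F OR T → true.
Overall: T AND T AND T → true.

Yes — lawful.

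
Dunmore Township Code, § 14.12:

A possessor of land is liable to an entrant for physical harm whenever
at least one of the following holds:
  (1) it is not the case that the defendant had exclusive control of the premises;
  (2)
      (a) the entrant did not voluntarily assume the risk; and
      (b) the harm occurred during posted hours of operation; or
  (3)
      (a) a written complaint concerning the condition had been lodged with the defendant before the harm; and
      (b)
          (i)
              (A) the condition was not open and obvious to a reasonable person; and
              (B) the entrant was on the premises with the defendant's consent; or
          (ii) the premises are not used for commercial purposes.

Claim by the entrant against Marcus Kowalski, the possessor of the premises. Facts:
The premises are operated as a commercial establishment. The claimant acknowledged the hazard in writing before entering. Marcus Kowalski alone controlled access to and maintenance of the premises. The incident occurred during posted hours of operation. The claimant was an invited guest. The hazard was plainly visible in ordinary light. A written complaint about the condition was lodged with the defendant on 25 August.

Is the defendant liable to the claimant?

(1) not (exclusive control) — not met.
(a) no assumed risk — not satisfied.
(b) during posted hours — satisfied.
(2): F AND T → false.
(a) complaint lodged — holds.
(A) not open/obvious — not met.
(B) consent to enter — satisfied.
(i): F AND T → false.
(ii) not (commercial use) — not met.
So (b) is not satisfied (F OR F).
(3) = T AND F = false.
Overall: F OR F OR F → false.

No — not liable.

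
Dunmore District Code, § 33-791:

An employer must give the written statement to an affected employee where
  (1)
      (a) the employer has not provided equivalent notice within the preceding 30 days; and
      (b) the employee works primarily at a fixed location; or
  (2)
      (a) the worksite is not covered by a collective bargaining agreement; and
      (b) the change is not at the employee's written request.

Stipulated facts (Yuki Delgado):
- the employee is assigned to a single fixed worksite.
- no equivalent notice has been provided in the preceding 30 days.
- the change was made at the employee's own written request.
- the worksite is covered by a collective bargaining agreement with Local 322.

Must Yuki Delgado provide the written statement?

(a) no recent notice — satisfied.
(b) fixed location — holds.
(1): T AND T → true.
(a) no CBA — not met.
(b) not employee-requested — not satisfied.
So (2) is not satisfied (F AND F).
So Overall is satisfied (T OR F).

Yes — required.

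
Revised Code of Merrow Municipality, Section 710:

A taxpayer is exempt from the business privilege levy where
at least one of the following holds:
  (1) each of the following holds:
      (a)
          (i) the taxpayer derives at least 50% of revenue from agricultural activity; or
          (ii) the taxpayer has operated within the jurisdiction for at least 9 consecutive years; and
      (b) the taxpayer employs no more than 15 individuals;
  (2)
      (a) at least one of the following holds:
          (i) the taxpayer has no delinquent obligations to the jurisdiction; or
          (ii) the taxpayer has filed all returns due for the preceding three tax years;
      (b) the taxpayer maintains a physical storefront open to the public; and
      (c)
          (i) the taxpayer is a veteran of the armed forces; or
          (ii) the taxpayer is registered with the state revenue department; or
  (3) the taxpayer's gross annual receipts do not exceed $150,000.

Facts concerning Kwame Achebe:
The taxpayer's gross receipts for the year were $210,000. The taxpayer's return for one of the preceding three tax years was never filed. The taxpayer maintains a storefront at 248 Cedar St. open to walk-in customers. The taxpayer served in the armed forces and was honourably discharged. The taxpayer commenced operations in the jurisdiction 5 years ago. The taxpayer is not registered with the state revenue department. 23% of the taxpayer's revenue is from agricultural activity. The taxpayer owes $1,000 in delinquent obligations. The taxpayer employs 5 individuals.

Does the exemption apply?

No — not exempt.

(i) ≥50% agricultural — not met.
(ii) ≥ 9 yrs in jurisdiction — fails.
(a): F OR F → false.
(b) ≤ 15 employees — satisfied.
So (1) is not satisfied (F AND T).
(i) no delinquency — not met.
(ii) returns current — not satisfied.
(a): F OR F → false.
(b) has storefront — satisfied.
(i) veteran — satisfied.
(ii) state-registered — fails.
(c) = T OR F = true.
So (2) is not satisfied (F AND T AND T).
(3) receipts ≤ $150,000 — not satisfied.
Overall: F OR F OR F → false.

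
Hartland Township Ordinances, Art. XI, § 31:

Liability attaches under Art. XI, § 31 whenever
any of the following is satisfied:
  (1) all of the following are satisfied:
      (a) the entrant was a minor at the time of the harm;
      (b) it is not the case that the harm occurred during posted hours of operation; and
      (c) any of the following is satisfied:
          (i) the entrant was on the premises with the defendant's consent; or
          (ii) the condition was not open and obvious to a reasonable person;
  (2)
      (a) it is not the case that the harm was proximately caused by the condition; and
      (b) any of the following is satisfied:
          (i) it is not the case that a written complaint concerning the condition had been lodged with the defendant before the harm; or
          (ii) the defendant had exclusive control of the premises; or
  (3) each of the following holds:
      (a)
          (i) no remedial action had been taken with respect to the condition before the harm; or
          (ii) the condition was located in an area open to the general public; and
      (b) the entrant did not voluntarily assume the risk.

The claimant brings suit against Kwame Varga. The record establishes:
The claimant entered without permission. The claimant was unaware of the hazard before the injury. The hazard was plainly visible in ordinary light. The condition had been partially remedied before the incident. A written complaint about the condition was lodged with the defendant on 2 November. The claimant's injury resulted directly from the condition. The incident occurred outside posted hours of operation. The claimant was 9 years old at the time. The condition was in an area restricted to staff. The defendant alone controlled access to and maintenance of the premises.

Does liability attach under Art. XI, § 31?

(a) entrant a minor — satisfied.
(b) not (during posted hours) — holds.
(i) consent to enter — not satisfied.
(ii) not open/obvious — fails.
So (c) is not satisfied (F OR F).
(1) = T AND T AND F = false.
(a) not (proximate cause) — not met.
(i) not (complaint lodged) — fails.
(ii) exclusive control — met.
So (b) is satisfied (F OR T).
(2) = F AND T = false.
(i) no remedial action — not met.
(ii) public area — not satisfied.
(a) = F OR F = false.
(b) no assumed risk — holds.
(3): F AND T → false.
So Overall is not satisfied (F OR F OR F).

No — not liable.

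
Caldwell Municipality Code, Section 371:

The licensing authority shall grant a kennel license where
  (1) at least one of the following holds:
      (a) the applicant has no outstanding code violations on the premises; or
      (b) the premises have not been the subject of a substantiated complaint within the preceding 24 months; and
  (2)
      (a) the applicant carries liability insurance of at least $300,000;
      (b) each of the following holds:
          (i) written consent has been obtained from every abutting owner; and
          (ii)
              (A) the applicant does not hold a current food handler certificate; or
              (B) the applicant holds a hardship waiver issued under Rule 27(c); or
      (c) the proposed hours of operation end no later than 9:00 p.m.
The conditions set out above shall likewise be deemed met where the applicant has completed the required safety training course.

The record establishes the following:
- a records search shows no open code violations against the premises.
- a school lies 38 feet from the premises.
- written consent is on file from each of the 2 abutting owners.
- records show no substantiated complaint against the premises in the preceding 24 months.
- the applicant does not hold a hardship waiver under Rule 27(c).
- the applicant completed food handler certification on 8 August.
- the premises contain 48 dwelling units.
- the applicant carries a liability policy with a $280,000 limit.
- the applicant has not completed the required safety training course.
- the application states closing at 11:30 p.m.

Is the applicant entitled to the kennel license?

(a) no code violations — satisfied.
(b) no complaint in 24 mo. — holds.
(1) = T OR T = true.
(a) insurance ≥ $300,000 — not satisfied.
(i) all abutters consent — satisfied.
(A) not (food handler cert.) — not met.
(B) hardship waiver — not satisfied.
(ii): F OR F → false.
(b) = T AND F = false.
(c) closes by 9 p.m. — not met.
(2): F OR F OR F → false.
Overall: T AND F → false.
Exception (safety training) — not satisfied.
Result: main false OR exception false → false.

No — denied.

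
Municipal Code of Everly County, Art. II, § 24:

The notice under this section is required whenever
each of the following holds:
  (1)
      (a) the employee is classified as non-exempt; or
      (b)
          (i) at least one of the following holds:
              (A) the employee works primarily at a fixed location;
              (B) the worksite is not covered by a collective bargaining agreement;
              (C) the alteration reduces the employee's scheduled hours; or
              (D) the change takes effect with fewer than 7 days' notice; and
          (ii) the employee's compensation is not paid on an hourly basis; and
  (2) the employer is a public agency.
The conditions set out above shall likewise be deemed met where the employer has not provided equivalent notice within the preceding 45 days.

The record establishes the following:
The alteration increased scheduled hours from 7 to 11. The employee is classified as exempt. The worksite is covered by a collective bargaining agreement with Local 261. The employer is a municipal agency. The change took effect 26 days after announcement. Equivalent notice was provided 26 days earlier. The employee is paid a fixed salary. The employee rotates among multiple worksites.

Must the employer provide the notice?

No — not required.

(a) non-exempt — fails.
(A) fixed location — not satisfied.
(B) no CBA — not satisfied.
(C) hours reduced — fails.
(D) < 7 days' notice — fails.
So (i) is not satisfied (F OR F OR F OR F).
(ii) not (hourly-paid) — met.
So (b) is not satisfied (F AND T).
(1): F OR F → false.
(2) public agency — satisfied.
Overall: F AND T → false.
Exception (no recent notice) — not satisfied.
Result: main false OR exception false → false.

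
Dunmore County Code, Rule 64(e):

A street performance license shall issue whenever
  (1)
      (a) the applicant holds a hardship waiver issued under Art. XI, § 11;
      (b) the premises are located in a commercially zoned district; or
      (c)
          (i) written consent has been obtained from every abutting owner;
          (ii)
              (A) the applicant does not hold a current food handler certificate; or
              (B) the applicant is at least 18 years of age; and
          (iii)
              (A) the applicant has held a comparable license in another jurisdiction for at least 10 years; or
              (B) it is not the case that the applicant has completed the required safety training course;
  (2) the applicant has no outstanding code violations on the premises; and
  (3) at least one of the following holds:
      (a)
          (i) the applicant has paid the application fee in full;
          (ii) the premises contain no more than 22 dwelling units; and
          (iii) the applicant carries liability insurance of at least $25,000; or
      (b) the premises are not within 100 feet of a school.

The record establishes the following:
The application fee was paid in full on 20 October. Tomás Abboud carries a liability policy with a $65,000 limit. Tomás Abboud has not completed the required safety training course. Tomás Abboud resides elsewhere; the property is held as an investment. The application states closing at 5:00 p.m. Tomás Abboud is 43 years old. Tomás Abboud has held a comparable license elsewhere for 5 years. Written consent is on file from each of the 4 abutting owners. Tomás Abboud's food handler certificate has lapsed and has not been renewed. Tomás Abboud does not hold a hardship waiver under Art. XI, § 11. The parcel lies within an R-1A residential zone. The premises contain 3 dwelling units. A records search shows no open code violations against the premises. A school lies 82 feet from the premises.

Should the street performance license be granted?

Yes — granted.

(a) hardship waiver — not met.
(b) commercially zoned — fails.
(i) all abutters consent — met.
(A) not (food handler cert.) — satisfied.
(B) age ≥ 18 — holds.
(ii) = T OR T = true.
(A) prior license ≥ 10 yr — not satisfied.
(B) not (safety training) — holds.
(iii) = F OR T = true.
So (c) is satisfied (T AND T AND T).
So (1) is satisfied (F OR F OR T).
(2) no code violations — holds.
(i) fee paid — holds.
(ii) ≤ 22 units — holds.
(iii) insurance ≥ $25,000 — met.
(a) = T AND T AND T = true.
(b) ≥100 ft from school — fails.
(3) = T OR F = true.
Overall = T AND T AND T = true.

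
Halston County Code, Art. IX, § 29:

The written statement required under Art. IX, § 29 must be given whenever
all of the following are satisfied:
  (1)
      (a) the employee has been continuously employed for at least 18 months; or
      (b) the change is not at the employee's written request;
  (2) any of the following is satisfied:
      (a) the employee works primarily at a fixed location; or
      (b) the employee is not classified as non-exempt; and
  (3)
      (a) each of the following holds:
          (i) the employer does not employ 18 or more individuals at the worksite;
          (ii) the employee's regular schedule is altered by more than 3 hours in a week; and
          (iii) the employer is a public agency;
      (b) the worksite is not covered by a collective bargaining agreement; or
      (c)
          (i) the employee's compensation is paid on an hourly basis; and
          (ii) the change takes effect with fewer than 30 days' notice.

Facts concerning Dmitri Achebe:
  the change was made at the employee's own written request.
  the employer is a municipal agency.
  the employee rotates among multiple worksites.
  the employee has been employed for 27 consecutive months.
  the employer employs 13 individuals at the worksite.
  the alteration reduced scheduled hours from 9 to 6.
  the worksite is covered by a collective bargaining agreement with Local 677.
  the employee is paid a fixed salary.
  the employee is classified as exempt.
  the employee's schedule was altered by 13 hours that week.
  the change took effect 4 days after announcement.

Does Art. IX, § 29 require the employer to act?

(a) tenure ≥ 18 mo. — met.
(b) not employee-requested — fails.
(1): T OR F → true.
(a) fixed location — fails.
(b) not (non-exempt) — holds.
So (2) is satisfied (F OR T).
(i) not (≥ 18 at site) — holds.
(ii) schedule shift > 3h — satisfied.
(iii) public agency — holds.
(a) = T AND T AND T = true.
(b) no CBA — fails.
(i) hourly-paid — fails.
(ii) < 30 days' notice — holds.
So (c) is not satisfied (F AND T).
So (3) is satisfied (T OR F OR F).
So Overall is satisfied (T AND T AND T).

Yes — required.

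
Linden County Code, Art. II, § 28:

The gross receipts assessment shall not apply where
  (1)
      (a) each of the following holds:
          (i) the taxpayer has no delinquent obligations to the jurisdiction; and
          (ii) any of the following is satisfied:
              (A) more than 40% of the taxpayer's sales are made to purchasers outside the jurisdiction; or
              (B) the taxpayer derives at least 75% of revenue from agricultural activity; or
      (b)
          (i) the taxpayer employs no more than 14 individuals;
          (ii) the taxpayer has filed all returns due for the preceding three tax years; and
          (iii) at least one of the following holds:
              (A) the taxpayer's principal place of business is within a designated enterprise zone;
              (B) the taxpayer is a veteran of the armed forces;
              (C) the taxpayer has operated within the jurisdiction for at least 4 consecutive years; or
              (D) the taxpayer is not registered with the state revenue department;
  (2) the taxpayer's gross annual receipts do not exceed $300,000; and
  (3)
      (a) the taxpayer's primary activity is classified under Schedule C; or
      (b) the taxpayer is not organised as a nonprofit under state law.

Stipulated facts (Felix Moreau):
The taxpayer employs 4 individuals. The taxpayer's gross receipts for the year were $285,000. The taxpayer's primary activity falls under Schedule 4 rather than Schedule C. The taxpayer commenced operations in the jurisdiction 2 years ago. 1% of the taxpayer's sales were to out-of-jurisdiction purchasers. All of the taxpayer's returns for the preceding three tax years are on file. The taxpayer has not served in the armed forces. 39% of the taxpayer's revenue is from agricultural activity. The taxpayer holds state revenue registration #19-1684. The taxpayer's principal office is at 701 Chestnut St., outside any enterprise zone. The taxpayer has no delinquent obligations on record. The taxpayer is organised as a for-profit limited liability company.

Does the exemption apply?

No — not exempt.

(i) no delinquency — holds.
(A) >40% out-of-jur. sales — fails.
(B) ≥75% agricultural — not met.
So (ii) is not satisfied (F OR F).
So (a) is not satisfied (T AND F).
(i) ≤ 14 employees — satisfied.
(ii) returns current — holds.
(A) in enterprise zone — not met.
(B) veteran — fails.
(C) ≥ 4 yrs in jurisdiction — not met.
(D) not (state-registered) — not met.
(iii) = F OR F OR F OR F = false.
(b): T AND T AND F → false.
So (1) is not satisfied (F OR F).
(2) receipts ≤ $300,000 — satisfied.
(a) Schedule C activity — not satisfied.
(b) not (nonprofit) — satisfied.
So (3) is satisfied (F OR T).
Overall = F AND T AND T = false.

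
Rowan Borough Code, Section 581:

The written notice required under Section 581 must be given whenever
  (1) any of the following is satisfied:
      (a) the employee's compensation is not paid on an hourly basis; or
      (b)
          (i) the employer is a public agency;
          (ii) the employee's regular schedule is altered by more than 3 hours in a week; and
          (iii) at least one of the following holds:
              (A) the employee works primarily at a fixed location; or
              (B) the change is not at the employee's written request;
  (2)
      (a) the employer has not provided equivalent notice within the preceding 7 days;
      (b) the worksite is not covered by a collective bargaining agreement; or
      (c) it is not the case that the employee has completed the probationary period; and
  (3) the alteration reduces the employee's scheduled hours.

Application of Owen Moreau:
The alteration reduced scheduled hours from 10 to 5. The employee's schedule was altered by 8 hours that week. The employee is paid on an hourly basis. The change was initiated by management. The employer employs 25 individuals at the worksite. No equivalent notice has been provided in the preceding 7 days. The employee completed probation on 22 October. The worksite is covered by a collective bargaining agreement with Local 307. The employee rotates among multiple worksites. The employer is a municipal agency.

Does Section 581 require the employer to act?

(a) not (hourly-paid) — fails.
(i) public agency — met.
(ii) schedule shift > 3h — met.
(A) fixed location — fails.
(B) not employee-requested — met.
(iii): F OR T → true.
So (b) is satisfied (T AND T AND T).
(1) = F OR T = true.
(a) no recent notice — satisfied.
(b) no CBA — not satisfied.
(c) not (past probation) — fails.
(2): T OR F OR F → true.
(3) hours reduced — met.
Overall: T AND T AND T → true.

Yes — required.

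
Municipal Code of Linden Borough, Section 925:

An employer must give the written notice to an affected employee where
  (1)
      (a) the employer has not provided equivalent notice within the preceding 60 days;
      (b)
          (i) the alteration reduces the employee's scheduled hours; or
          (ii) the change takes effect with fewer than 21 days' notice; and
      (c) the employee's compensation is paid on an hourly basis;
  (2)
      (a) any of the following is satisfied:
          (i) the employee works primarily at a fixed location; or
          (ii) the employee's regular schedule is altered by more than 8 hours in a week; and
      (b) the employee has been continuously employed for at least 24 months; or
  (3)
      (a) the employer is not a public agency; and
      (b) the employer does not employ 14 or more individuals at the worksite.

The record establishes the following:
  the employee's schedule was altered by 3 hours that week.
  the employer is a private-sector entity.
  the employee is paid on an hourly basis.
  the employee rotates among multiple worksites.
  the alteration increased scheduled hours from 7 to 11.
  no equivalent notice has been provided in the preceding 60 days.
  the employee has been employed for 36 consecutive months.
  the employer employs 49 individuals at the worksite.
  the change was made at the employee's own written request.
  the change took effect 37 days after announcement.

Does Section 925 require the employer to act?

No — not required.

(a) no recent notice — met.
(i) hours reduced — not met.
(ii) < 21 days' notice — fails.
(b) = F OR F = false.
(c) hourly-paid — met.
(1): T AND F AND T → false.
(i) fixed location — not met.
(ii) schedule shift > 8h — fails.
(a): F OR F → false.
(b) tenure ≥ 24 mo. — holds.
So (2) is not satisfied (F AND T).
(a) not (public agency) — met.
(b) not (≥ 14 at site) — not met.
So (3) is not satisfied (T AND F).
Overall: F OR F OR F → false.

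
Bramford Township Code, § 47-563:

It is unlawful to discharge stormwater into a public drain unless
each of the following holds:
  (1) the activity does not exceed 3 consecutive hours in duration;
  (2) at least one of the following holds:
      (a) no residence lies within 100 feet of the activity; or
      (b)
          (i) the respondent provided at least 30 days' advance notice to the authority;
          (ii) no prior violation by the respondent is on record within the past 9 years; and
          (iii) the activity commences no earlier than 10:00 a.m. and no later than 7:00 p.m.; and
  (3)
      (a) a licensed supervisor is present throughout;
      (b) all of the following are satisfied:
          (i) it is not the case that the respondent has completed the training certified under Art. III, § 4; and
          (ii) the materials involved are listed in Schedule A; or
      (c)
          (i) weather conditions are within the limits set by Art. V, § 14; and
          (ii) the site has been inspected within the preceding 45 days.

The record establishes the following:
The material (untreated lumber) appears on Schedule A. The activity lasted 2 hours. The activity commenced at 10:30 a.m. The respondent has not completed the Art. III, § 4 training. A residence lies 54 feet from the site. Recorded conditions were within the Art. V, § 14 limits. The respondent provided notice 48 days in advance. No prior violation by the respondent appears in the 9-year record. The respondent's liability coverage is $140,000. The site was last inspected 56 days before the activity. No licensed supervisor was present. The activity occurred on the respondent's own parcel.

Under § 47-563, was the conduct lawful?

(1) ≤ 3 hrs duration — met.
(a) no residence in 100 ft — not satisfied.
(i) ≥30 days' notice — satisfied.
(ii) no prior violation — met.
(iii) start within hours — satisfied.
So (b) is satisfied (T AND T AND T).
So (2) is satisfied (F OR T).
(a) supervisor present — not satisfied.
(i) not (training certified) — holds.
(ii) Schedule A material — satisfied.
So (b) is satisfied (T AND T).
(i) weather ok — satisfied.
(ii) site inspected — fails.
(c) = T AND F = false.
(3): F OR T OR F → true.
Overall: T AND T AND T → true.

Yes — lawful.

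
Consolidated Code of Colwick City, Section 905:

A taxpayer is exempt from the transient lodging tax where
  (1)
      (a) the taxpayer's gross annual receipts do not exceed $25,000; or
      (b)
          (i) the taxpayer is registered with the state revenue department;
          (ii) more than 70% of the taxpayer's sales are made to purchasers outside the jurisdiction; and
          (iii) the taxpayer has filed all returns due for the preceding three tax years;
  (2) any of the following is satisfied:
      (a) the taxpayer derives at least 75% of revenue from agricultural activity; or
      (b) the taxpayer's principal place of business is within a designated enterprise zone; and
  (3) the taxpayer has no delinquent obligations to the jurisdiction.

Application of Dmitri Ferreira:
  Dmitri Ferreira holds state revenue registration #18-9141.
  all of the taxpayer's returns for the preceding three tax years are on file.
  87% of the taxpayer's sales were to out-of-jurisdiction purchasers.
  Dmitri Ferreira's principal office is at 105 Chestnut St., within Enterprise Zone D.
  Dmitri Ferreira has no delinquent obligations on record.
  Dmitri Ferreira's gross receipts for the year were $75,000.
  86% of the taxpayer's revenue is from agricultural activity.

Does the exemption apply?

(a) receipts ≤ $25,000 — not satisfied.
(i) state-registered — holds.
(ii) >70% out-of-jur. sales — holds.
(iii) returns current — met.
(b): T AND T AND T → true.
(1): F OR T → true.
(a) ≥75% agricultural — holds.
(b) in enterprise zone — met.
(2) = T OR T = true.
(3) no delinquency — met.
So Overall is satisfied (T AND T AND T).

Yes — exempt.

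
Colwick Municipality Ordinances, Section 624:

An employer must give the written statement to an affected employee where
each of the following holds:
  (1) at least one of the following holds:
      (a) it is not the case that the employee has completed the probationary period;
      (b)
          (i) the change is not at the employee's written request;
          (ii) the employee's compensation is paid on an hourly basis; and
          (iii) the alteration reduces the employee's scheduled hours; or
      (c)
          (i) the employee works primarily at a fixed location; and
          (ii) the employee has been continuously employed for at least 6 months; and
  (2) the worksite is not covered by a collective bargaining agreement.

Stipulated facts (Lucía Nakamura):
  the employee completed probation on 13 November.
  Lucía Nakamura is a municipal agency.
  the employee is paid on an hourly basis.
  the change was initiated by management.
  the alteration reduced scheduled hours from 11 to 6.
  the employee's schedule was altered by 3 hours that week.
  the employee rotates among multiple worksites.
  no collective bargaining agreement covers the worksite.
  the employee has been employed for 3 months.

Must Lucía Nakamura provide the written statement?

(a) not (past probation) — fails.
(i) not employee-requested — holds.
(ii) hourly-paid — holds.
(iii) hours reduced — satisfied.
(b) = T AND T AND T = true.
(i) fixed location — fails.
(ii) tenure ≥ 6 mo. — not satisfied.
So (c) is not satisfied (F AND F).
(1): F OR T OR F → true.
(2) no CBA — holds.
So Overall is satisfied (T AND T).

Yes — required.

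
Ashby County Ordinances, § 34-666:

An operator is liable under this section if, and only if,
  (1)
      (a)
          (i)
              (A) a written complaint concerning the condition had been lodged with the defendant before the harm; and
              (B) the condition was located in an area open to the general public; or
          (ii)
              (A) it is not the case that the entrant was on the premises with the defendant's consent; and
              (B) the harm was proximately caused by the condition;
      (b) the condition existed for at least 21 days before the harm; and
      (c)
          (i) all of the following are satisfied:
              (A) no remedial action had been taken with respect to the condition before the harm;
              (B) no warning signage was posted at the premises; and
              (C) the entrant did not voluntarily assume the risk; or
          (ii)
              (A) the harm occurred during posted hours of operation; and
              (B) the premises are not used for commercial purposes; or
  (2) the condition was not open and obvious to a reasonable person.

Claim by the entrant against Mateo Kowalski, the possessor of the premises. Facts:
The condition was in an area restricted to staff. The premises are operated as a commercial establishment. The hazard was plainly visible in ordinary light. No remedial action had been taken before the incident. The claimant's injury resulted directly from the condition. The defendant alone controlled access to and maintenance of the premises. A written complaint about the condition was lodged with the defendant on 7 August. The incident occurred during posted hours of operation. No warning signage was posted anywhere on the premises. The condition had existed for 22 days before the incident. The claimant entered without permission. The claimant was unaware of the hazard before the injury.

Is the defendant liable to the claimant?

Yes — liable.

(A) complaint lodged — holds.
(B) public area — not satisfied.
(i): T AND F → false.
(A) not (consent to enter) — holds.
(B) proximate cause — met.
So (ii) is satisfied (T AND T).
So (a) is satisfied (F OR T).
(b) condition ≥21 days old — met.
(A) no remedial action — satisfied.
(B) no signage posted — satisfied.
(C) no assumed risk — satisfied.
(i): T AND T AND T → true.
(A) during posted hours — met.
(B) not (commercial use) — not met.
(ii): T AND F → false.
So (c) is satisfied (T OR F).
(1): T AND T AND T → true.
(2) not open/obvious — not met.
So Overall is satisfied (T OR F).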